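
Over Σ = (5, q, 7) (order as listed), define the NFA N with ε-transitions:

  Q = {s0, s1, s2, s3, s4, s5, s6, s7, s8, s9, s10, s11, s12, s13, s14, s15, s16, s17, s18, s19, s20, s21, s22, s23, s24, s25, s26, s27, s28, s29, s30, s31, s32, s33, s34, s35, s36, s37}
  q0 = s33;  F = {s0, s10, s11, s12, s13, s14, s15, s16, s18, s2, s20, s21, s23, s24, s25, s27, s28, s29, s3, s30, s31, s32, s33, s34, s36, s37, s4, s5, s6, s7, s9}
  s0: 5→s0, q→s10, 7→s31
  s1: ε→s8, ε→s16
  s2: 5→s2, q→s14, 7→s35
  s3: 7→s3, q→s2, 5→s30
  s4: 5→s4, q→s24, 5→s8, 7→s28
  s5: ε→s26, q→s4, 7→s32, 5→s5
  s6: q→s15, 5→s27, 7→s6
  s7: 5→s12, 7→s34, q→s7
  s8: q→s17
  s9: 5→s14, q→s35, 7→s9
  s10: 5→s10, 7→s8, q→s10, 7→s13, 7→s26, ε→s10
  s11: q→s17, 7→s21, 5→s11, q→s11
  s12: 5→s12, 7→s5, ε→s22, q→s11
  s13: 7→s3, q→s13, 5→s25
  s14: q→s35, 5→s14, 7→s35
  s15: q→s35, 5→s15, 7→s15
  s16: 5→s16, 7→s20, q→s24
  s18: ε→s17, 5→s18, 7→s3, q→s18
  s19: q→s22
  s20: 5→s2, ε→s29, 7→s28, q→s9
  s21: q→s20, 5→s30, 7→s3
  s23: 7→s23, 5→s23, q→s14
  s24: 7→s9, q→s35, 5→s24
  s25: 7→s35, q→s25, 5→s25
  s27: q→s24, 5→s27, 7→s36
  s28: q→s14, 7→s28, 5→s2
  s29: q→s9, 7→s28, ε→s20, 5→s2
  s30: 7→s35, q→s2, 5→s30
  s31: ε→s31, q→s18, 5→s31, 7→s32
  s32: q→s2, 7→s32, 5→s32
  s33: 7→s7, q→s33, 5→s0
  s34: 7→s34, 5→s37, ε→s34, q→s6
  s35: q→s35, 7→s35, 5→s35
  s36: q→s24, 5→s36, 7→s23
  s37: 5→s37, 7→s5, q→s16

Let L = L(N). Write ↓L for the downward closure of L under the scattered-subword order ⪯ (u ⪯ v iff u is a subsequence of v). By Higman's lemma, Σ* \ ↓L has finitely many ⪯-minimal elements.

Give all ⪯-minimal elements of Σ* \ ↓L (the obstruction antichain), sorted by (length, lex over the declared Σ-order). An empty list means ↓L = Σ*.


A = [5q757, 577q7, 77qqq].

|Q|=38, |F|=31, |δ|=112 (10 ε).
min D↑ (31 st, q0=0, F={22}): 0:5→1,q→0,7→2 1:5→1,q→3,7→4 2:5→5,q→2,7→6 3:5→3,q→3,7→7 4:5→4,q→8,7→9 5:5→5,q→10,7→11 6:5→12,q→13,7→6 7:5→14,q→7,7→15 8:5→8,q→8,7→15 9:5→9,q→16,7→9 10:5→10,q→10,7→17 11:5→11,q→18,7→9 12:5→12,q→19,7→11 13:5→20,q→21,7→13 14:5→14,q→14,7→22 15:5→23,q→16,7→15 16:5→16,q→24,7→22 17:5→23,q→25,7→15 18:5→18,q→26,7→27 19:5→19,q→26,7→25 20:5→20,q→26,7→28 21:5→21,q→22,7→21 22:5→22,q→22,7→22 23:5→23,q→16,7→22 24:5→24,q→22,7→22 25:5→16,q→29,7→27 26:5→26,q→22,7→29 27:5→16,q→24,7→27 28:5→28,q→26,7→30 29:5→24,q→22,7→29 30:5→30,q→24,7→30 [Hopcroft].
'5q757': |S_i|=[36, 32, 21, 15, 5, 1] end={s35} — reject; 5/5 single-dels accept.
'577q7': run [36, 32, 24, 10, 3, 1] end={s35} ∉↓L; 5/5 single-dels accept.
'77qqq': N↓-sim [36, 33, 25, 17, 6, 1] end={s35} ∉↓L; 5/5 del acc.
3 minimals (antichain).


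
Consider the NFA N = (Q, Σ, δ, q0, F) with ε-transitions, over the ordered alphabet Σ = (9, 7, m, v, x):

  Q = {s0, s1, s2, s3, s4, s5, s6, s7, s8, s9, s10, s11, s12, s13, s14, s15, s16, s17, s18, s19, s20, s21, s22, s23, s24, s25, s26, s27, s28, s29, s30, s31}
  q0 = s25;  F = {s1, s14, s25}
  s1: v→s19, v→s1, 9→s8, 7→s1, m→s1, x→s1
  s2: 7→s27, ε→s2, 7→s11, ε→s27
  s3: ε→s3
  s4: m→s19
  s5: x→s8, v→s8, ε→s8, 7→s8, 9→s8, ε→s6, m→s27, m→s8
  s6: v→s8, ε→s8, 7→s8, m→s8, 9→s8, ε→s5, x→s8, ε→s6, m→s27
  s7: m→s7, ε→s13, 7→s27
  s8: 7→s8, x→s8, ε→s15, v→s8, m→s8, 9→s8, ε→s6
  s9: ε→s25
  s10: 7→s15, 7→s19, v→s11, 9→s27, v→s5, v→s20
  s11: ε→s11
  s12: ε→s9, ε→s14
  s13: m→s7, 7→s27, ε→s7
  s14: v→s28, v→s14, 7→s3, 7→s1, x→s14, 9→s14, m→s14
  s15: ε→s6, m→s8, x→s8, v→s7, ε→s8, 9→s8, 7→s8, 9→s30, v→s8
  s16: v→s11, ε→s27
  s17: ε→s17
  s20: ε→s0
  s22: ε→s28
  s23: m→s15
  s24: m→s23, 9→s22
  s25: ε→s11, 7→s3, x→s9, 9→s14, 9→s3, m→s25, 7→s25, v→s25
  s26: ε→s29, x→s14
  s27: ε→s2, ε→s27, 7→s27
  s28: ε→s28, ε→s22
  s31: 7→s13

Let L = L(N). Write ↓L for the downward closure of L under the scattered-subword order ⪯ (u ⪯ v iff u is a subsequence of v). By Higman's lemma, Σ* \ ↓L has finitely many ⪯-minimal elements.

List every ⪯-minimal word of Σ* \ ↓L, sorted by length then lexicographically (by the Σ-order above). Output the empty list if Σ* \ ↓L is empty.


|Q|=32, |F|=3, |δ|=92 (28 ε).
min D↑ (4 st, q0=0, F={3}): 0:9→1,7→0,m→0,v→0,x→0 1:9→1,7→2,m→1,v→1,x→1 2:9→3,7→2,m→2,v→2,x→2 3:9→3,7→3,m→3,v→3,x→3.
'979': N↓-sim [18, 16, 13, 10] end={s11,s13,s15,s2,s27,s30,s5,s6,s7,s8} rej; 3/3 deletions ∈↓L.
1 words, ⪯-incomp.

Antichain: [979].


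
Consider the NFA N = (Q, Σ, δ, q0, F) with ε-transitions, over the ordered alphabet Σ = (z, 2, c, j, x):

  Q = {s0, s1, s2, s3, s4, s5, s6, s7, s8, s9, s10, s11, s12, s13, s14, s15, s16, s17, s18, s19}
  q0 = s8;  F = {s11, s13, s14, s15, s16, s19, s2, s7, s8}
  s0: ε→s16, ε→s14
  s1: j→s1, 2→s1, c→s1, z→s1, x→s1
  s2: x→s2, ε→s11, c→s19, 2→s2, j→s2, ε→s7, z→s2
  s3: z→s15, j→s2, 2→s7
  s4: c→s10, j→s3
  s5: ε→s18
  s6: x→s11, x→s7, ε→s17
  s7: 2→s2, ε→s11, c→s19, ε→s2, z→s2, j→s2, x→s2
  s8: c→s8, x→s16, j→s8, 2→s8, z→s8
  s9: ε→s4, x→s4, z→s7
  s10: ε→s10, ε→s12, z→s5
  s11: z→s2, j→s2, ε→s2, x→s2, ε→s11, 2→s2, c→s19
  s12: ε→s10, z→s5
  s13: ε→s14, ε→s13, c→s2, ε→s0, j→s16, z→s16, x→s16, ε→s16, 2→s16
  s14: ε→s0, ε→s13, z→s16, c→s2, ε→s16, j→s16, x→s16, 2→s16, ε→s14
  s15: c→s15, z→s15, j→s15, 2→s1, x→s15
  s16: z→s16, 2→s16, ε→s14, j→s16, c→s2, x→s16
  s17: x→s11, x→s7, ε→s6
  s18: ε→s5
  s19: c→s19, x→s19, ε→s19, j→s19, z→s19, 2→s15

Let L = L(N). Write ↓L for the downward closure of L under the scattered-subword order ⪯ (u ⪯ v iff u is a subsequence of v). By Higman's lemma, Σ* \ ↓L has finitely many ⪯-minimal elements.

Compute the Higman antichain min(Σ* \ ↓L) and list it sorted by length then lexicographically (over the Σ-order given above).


|Q|=20, |F|=9, |δ|=89 (26 ε).
min D↑ (6 st, q0=0, F={5}): 0:z→0,2→0,c→0,j→0,x→1 1:z→1,2→1,c→2,j→1,x→1 2:z→2,2→2,c→3,j→2,x→2 3:z→3,2→4,c→3,j→3,x→3 4:z→4,2→5,c→4,j→4,x→4 5:z→5,2→5,c→5,j→5,x→5.
'xcc22': |S_i|=[11, 10, 6, 3, 2, 1] end={s1} rej; 5/5 deletions ∈↓L.
1 minimals (antichain).

Antichain: [xcc22].


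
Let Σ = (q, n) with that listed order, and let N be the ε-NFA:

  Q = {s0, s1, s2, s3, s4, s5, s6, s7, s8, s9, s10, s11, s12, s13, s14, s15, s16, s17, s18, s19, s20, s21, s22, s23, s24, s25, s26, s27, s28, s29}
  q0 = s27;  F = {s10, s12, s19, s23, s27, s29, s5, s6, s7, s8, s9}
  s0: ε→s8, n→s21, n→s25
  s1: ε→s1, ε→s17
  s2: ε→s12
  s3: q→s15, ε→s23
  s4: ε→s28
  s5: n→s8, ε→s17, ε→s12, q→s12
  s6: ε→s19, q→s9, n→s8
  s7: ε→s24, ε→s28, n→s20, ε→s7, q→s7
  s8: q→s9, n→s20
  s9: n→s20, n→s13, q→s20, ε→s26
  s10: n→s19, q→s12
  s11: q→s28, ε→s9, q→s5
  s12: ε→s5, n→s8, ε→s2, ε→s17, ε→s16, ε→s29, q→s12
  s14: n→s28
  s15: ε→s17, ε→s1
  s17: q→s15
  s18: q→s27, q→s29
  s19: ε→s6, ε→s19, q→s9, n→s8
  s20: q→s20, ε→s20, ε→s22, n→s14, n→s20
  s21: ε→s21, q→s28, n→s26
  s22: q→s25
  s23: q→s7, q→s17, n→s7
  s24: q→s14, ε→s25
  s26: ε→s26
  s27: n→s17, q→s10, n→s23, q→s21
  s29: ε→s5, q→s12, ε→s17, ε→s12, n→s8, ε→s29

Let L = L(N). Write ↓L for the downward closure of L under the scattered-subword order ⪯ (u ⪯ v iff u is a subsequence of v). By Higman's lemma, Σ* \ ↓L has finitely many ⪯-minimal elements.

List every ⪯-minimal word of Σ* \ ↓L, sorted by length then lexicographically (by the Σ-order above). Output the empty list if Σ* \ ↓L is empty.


A = [nqn, nnn, qqnn, qnqq].

|Q|=30, |F|=11, |δ|=74 (32 ε).
min D↑ (9 st, q0=0, F={8}): 0:q→1,n→2 1:q→3,n→4 2:q→5,n→5 3:q→3,n→6 4:q→7,n→6 5:q→5,n→8 6:q→7,n→8 7:q→8,n→8 8:q→8,n→8 (ε-aug+det+¬).
'nqn': N↓-sim [25, 17, 13, 6] end={s13,s14,s20,s22,s25,s28} rej; 3/3 deletions ∈↓L.
'nnn': |S_i|=[25, 17, 11, 6] end={s13,s14,s20,s22,s25,s28} — reject; 3/3 deletions ∈↓L.
'qqnn': run [25, 23, 19, 9, 6] end={s13,s14,s20,s22,s25,s28} — reject; 4/4 single-dels accept.
'qnqq': |S_i|=[25, 23, 11, 8, 5] end={s14,s20,s22,s25,s28} rej; 4/4 del acc.
4 obstructions.


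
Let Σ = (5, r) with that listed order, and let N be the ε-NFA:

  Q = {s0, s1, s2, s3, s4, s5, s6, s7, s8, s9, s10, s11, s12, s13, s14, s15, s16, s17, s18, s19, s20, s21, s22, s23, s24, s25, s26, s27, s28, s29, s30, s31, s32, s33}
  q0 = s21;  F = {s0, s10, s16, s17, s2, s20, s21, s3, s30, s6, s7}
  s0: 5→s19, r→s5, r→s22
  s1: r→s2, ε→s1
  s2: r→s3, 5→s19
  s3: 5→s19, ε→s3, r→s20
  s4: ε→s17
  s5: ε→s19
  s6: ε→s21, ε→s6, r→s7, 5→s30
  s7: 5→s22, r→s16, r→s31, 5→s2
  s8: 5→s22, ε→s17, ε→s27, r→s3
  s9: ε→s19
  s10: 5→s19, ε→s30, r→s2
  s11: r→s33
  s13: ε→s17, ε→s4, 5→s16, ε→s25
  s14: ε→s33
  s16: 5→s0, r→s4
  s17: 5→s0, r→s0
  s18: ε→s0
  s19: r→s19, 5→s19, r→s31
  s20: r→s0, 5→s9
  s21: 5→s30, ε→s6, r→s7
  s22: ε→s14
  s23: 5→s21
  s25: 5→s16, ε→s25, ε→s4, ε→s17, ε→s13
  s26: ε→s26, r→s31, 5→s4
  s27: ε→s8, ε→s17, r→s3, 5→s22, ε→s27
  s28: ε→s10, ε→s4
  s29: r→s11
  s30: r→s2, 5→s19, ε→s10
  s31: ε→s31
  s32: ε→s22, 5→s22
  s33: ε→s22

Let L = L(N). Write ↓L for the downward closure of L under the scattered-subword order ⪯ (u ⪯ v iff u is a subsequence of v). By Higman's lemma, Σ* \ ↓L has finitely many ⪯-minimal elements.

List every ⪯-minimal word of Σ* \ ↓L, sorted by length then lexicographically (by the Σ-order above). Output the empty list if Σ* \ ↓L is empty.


|Q|=34, |F|=11, |δ|=72 (31 ε).
min D↑ (10 st, q0=0, F={3}): 0:5→1,r→2 1:5→3,r→4 2:5→4,r→5 3:5→3,r→3 4:5→3,r→6 5:5→7,r→8 6:5→3,r→9 7:5→3,r→3 8:5→7,r→7 9:5→3,r→7.
'55': |S_i|=[19, 13, 3] end={s19,s31,s9} — reject; 2/2 deletions ∈↓L.
'rr5r': |S_i|=[19, 15, 13, 8, 6] end={s14,s19,s22,s31,s33,s5} rej; 4/4 del acc.
'rrrr5': run [19, 15, 13, 11, 7, 2] end={s19,s31} ∉↓L; 5/5 single-dels accept.
'rrrrr': N↓-sim [19, 15, 13, 11, 7, 6] end={s14,s19,s22,s31,s33,s5} rej; 5/5 deletions ∈↓L.
4 obstructions.

A = [55, rr5r, rrrr5, rrrrr].


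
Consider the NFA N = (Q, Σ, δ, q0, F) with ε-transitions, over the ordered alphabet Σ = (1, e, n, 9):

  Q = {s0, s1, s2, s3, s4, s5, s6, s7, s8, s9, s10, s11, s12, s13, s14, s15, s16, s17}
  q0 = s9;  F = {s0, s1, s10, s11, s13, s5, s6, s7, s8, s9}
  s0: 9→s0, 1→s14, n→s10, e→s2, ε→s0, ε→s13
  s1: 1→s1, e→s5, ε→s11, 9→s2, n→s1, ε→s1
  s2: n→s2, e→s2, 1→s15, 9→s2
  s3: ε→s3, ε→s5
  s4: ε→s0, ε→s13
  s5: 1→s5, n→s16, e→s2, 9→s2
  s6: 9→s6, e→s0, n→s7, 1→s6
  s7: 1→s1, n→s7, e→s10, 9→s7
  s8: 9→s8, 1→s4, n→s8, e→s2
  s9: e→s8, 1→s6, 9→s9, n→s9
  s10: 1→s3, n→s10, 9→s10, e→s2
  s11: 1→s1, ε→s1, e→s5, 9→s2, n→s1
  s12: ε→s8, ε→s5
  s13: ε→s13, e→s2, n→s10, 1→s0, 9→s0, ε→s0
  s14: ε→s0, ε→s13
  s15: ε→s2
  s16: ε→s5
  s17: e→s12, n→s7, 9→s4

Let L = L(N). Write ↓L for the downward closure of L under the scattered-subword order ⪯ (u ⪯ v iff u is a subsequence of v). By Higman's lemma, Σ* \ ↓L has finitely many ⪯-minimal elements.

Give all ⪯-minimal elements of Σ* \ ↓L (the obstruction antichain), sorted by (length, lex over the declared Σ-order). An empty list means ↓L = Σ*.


|Q|=18, |F|=10, |δ|=64 (17 ε).
min D↑ (9 st, q0=0, F={5}): 0:1→1,e→2,n→0,9→0 1:1→1,e→3,n→4,9→1 2:1→3,e→5,n→2,9→2 3:1→3,e→5,n→6,9→3 4:1→7,e→6,n→4,9→4 5:1→5,e→5,n→5,9→5 6:1→8,e→5,n→6,9→6 7:1→7,e→8,n→7,9→5 8:1→8,e→5,n→8,9→5.
'ee': |S_i|=[16, 11, 2] end={s15,s2} ∉↓L; 2/2 deletions ∈↓L.
'1n19': run [16, 14, 9, 7, 2] end={s15,s2} ∉↓L; 4/4 deletions ∈↓L.
2 obstructions.

min(Σ*\↓L) = [ee, 1n19].


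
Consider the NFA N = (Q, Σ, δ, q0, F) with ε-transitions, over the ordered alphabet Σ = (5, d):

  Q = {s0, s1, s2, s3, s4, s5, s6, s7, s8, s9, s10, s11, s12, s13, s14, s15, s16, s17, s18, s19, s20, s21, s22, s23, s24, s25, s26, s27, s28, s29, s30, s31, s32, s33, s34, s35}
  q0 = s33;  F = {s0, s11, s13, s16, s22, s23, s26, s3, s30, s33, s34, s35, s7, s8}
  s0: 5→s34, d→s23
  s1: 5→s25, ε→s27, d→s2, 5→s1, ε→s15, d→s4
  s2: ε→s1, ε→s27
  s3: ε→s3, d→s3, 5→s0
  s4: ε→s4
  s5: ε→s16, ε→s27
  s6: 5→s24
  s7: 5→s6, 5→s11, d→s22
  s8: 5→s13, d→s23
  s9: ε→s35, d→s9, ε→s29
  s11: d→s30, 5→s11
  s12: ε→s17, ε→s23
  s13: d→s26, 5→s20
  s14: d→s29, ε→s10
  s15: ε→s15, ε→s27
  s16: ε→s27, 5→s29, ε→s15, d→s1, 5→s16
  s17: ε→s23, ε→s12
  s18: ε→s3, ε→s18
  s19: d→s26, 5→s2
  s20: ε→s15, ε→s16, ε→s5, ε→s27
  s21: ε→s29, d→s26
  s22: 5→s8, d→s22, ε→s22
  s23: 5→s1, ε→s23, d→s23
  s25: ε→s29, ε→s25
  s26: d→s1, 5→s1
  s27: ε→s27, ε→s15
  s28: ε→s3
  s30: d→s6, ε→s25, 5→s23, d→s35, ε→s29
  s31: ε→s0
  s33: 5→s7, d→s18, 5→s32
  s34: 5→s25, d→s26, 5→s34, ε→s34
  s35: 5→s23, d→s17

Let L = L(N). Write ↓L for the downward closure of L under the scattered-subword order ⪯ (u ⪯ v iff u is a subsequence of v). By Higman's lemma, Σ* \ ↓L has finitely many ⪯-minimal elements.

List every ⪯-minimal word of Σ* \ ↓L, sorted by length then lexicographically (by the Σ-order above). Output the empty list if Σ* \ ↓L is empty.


|Q|=36, |F|=14, |δ|=80 (37 ε).
min D↑ (15 st, q0=0, F={13}): 0:5→1,d→2 1:5→3,d→4 2:5→5,d→2 3:5→3,d→6 4:5→7,d→4 5:5→8,d→9 6:5→9,d→10 7:5→11,d→9 8:5→8,d→12 9:5→13,d→9 10:5→9,d→9 11:5→14,d→12 12:5→13,d→13 13:5→13,d→13 14:5→14,d→13 (ε-aug+det+¬).
'd5d5': run [29, 25, 17, 9, 7] end={s1,s15,s2,s25,s27,s29,s4} ∉↓L; 4/4 single-dels accept.
'55d55': |S_i|=[29, 26, 22, 15, 9, 7] end={s1,s15,s2,s25,s27,s29,s4} — reject; 5/5 single-dels accept.
'd55dd': |S_i|=[29, 25, 17, 13, 8, 7] end={s1,s15,s2,s25,s27,s29,s4} rej; 5/5 del acc.
'55ddd5': N↓-sim [29, 26, 22, 15, 13, 10, 7] end={s1,s15,s2,s25,s27,s29,s4} — reject; 6/6 del acc.
'5d555d': run [29, 26, 21, 15, 12, 10, 7] end={s1,s15,s2,s25,s27,s29,s4} rej; 6/6 del acc.
5 obstructions.

Antichain: [d5d5, 55d55, d55dd, 55ddd5, 5d555d].


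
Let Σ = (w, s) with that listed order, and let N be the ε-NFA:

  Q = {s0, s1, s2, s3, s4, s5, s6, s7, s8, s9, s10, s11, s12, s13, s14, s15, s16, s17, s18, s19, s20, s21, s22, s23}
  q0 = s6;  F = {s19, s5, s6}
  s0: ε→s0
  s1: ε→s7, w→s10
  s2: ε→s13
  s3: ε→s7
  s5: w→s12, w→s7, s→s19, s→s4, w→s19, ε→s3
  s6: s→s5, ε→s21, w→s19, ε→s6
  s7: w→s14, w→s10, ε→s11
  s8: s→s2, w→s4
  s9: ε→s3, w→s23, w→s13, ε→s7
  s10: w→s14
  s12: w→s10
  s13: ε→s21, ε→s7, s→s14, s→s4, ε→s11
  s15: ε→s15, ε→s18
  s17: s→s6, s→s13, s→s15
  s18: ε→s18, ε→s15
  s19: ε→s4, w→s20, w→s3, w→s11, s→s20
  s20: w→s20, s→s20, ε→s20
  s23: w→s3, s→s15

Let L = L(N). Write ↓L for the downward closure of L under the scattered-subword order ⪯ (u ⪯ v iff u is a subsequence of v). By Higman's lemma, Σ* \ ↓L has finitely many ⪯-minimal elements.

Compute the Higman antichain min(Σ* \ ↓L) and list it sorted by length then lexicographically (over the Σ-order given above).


|Q|=24, |F|=3, |δ|=48 (19 ε).
min D↑ (4 st, q0=0, F={3}): 0:w→1,s→2 1:w→3,s→3 2:w→1,s→1 3:w→3,s→3 (ε-aug+det+¬).
'ww': run [12, 9, 6] end={s10,s11,s14,s20,s3,s7} rej; 2/2 deletions ∈↓L.
'ws': |S_i|=[12, 9, 1] end={s20} — reject; 2/2 deletions ∈↓L.
'ssw': N↓-sim [12, 10, 8, 6] end={s10,s11,s14,s20,s3,s7} rej; 3/3 single-dels accept.
'sss': N↓-sim [12, 10, 8, 1] end={s20} rej; 3/3 single-dels accept.
4 minimals (antichain).

Antichain: [ww, ws, ssw, sss].


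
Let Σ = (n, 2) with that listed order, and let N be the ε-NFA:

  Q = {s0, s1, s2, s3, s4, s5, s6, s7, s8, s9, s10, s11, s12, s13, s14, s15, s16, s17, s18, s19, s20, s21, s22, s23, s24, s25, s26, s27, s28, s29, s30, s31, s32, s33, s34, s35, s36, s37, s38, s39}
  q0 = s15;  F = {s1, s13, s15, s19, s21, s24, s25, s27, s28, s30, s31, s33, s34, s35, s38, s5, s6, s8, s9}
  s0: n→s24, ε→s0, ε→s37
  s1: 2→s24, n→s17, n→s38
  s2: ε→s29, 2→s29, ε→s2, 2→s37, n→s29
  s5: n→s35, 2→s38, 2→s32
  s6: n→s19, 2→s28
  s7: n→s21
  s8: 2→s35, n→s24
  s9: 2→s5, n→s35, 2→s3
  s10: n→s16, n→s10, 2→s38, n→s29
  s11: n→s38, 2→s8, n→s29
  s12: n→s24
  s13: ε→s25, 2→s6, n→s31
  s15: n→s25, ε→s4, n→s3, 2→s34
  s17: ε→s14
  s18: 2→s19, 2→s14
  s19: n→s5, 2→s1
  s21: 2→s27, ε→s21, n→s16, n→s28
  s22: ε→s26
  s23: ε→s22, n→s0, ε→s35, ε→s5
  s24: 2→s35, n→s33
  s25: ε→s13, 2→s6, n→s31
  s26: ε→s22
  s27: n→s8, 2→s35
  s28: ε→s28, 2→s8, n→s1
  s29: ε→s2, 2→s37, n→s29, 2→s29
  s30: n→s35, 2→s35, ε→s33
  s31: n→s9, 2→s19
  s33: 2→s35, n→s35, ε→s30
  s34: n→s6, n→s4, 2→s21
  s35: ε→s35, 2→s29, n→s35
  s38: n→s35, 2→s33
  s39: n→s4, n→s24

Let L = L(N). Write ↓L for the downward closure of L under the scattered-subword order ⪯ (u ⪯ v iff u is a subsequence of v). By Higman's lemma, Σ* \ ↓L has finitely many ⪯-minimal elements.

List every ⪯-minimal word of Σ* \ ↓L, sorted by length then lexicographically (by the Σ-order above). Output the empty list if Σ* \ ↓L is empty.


Antichain: [nnnn2, 22222].

|Q|=40, |F|=19, |δ|=84 (19 ε).
min D↑ (18 st, q0=0, F={14}): 0:n→1,2→2 1:n→3,2→4 2:n→4,2→5 3:n→6,2→7 4:n→7,2→8 5:n→8,2→9 6:n→10,2→11 7:n→11,2→12 8:n→12,2→13 9:n→13,2→10 10:n→10,2→14 11:n→10,2→15 12:n→15,2→16 13:n→16,2→10 14:n→14,2→14 15:n→10,2→17 16:n→17,2→10 17:n→10,2→10 (ε-aug+det+¬).
'nnnn2': N↓-sim [28, 24, 17, 13, 4, 3] end={s2,s29,s37} rej; 5/5 deletions ∈↓L.
'22222': |S_i|=[28, 23, 17, 9, 4, 3] end={s2,s29,s37} ∉↓L; 5/5 deletions ∈↓L.
2 minimals (antichain).


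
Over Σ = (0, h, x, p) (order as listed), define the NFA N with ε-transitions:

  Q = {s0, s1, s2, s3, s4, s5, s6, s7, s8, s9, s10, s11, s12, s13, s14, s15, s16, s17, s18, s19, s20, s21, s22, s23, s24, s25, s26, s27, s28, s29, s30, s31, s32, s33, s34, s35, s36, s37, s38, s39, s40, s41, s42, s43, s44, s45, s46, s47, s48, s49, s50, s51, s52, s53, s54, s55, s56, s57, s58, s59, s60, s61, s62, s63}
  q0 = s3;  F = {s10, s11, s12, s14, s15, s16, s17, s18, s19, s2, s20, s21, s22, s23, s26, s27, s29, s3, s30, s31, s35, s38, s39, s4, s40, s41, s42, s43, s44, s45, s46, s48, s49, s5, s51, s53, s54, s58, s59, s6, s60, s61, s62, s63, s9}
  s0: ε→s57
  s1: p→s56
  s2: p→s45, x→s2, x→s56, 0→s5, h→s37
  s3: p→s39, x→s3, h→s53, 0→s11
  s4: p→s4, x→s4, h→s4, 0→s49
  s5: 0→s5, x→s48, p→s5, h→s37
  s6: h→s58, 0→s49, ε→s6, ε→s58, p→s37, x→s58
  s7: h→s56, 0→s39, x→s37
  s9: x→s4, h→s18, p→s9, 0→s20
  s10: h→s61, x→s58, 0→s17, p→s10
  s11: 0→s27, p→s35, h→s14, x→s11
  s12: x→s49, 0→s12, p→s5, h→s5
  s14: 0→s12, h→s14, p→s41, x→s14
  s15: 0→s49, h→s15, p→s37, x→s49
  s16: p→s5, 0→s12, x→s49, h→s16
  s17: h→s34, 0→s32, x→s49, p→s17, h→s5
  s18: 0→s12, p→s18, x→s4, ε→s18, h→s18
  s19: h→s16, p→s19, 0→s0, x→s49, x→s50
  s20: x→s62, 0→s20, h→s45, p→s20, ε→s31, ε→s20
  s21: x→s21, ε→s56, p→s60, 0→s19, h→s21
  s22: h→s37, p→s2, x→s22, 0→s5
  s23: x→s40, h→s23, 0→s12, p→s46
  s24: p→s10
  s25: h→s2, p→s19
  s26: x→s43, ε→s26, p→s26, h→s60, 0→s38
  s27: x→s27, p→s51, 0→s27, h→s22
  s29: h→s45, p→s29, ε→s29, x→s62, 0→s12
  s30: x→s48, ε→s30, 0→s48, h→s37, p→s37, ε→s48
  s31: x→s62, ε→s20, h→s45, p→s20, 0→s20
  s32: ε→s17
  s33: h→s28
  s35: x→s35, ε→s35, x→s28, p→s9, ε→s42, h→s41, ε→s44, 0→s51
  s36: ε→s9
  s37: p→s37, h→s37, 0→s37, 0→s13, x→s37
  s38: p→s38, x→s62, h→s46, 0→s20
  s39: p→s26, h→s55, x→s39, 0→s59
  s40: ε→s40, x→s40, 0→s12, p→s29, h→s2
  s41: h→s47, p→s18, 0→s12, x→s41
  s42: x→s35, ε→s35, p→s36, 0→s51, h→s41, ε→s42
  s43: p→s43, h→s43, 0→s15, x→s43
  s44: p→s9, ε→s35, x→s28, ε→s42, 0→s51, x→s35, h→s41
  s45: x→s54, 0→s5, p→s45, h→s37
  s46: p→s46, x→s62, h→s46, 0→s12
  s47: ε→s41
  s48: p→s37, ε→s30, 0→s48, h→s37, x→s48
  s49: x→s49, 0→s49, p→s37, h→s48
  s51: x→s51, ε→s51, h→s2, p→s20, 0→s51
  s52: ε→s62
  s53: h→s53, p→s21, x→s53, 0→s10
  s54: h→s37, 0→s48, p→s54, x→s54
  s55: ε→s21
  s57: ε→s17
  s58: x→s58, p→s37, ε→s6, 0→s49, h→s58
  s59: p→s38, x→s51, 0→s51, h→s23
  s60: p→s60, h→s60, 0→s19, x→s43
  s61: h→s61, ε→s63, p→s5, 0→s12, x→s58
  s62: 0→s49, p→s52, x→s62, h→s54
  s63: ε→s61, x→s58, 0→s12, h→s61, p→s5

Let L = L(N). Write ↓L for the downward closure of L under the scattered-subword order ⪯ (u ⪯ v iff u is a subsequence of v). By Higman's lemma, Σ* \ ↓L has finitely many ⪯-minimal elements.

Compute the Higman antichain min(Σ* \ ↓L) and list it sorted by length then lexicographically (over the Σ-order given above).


|Q|=64, |F|=45, |δ|=229 (31 ε).
min D↑ (40 st, q0=0, F={25}): 0:0→1,h→2,x→0,p→3 1:0→4,h→5,x→1,p→6 2:0→7,h→2,x→2,p→8 3:0→9,h→8,x→3,p→10 4:0→4,h→11,x→4,p→12 5:0→13,h→5,x→5,p→14 6:0→12,h→14,x→6,p→15 7:0→16,h→17,x→18,p→7 8:0→19,h→8,x→8,p→20 9:0→12,h→21,x→12,p→22 10:0→22,h→20,x→23,p→10 11:0→24,h→25,x→11,p→26 12:0→12,h→26,x→12,p→27 13:0→13,h→24,x→28,p→24 14:0→13,h→14,x→14,p→29 15:0→27,h→29,x→30,p→15 16:0→16,h→24,x→28,p→16 17:0→13,h→17,x→18,p→24 18:0→28,h→18,x→18,p→25 19:0→16,h→31,x→28,p→19 20:0→19,h→20,x→23,p→20 21:0→13,h→21,x→32,p→33 22:0→27,h→33,x→34,p→22 23:0→35,h→23,x→23,p→23 24:0→24,h→25,x→36,p→24 25:0→25,h→25,x→25,p→25 26:0→24,h→25,x→26,p→37 27:0→27,h→37,x→34,p→27 28:0→28,h→36,x→28,p→25 29:0→13,h→29,x→30,p→29 30:0→28,h→30,x→30,p→30 31:0→13,h→31,x→28,p→24 32:0→13,h→26,x→32,p→38 33:0→13,h→33,x→34,p→33 34:0→28,h→39,x→34,p→34 35:0→28,h→35,x→28,p→25 36:0→36,h→25,x→36,p→25 37:0→24,h→25,x→39,p→37 38:0→13,h→37,x→34,p→38 39:0→36,h→25,x→39,p→39.
'00hh': run [58, 50, 23, 11, 2] end={s13,s37} rej; 4/4 single-dels accept.
'h0xp': N↓-sim [58, 42, 21, 8, 2] end={s13,s37} — reject; 4/4 del acc.
'0h0ph': run [58, 50, 30, 7, 5, 2] end={s13,s37} rej; 5/5 single-dels accept.
'h0hph': |S_i|=[58, 42, 21, 14, 5, 2] end={s13,s37} rej; 5/5 single-dels accept.
'p0xhh': run [58, 52, 31, 19, 9, 2] end={s13,s37} rej; 5/5 single-dels accept.
'ppx0p': run [58, 52, 37, 14, 6, 2] end={s13,s37} rej; 5/5 deletions ∈↓L.
6 obstructions.

min(Σ*\↓L) = [00hh, h0xp, 0h0ph, h0hph, p0xhh, ppx0p].


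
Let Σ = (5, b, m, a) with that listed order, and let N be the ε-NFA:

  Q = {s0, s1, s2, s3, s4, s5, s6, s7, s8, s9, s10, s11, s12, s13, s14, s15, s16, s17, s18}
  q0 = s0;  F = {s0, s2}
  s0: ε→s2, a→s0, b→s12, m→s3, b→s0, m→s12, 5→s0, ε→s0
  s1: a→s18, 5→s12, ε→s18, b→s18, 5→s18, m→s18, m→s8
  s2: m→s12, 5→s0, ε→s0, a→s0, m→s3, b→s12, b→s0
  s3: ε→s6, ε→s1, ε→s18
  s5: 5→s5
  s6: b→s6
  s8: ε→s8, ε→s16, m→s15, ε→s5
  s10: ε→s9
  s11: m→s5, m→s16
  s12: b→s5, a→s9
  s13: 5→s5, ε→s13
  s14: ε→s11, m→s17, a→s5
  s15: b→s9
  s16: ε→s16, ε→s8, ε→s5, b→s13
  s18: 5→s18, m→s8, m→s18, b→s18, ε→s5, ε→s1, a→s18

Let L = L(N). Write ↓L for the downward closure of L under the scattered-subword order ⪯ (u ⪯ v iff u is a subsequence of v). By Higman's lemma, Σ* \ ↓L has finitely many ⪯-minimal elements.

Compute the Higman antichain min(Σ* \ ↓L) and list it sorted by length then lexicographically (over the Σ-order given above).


min(Σ*\↓L) = [m].

|Q|=19, |F|=2, |δ|=53 (18 ε).
min D↑ (2 st, q0=0, F={1}): 0:5→0,b→0,m→1,a→0 1:5→1,b→1,m→1,a→1 (ε-aug+det+¬).
'm': run [13, 11] end={s1,s12,s13,s15,s16,s18,s3,s5,s6,s8,s9} — reject; 1/1 del acc.
1 obstructions.


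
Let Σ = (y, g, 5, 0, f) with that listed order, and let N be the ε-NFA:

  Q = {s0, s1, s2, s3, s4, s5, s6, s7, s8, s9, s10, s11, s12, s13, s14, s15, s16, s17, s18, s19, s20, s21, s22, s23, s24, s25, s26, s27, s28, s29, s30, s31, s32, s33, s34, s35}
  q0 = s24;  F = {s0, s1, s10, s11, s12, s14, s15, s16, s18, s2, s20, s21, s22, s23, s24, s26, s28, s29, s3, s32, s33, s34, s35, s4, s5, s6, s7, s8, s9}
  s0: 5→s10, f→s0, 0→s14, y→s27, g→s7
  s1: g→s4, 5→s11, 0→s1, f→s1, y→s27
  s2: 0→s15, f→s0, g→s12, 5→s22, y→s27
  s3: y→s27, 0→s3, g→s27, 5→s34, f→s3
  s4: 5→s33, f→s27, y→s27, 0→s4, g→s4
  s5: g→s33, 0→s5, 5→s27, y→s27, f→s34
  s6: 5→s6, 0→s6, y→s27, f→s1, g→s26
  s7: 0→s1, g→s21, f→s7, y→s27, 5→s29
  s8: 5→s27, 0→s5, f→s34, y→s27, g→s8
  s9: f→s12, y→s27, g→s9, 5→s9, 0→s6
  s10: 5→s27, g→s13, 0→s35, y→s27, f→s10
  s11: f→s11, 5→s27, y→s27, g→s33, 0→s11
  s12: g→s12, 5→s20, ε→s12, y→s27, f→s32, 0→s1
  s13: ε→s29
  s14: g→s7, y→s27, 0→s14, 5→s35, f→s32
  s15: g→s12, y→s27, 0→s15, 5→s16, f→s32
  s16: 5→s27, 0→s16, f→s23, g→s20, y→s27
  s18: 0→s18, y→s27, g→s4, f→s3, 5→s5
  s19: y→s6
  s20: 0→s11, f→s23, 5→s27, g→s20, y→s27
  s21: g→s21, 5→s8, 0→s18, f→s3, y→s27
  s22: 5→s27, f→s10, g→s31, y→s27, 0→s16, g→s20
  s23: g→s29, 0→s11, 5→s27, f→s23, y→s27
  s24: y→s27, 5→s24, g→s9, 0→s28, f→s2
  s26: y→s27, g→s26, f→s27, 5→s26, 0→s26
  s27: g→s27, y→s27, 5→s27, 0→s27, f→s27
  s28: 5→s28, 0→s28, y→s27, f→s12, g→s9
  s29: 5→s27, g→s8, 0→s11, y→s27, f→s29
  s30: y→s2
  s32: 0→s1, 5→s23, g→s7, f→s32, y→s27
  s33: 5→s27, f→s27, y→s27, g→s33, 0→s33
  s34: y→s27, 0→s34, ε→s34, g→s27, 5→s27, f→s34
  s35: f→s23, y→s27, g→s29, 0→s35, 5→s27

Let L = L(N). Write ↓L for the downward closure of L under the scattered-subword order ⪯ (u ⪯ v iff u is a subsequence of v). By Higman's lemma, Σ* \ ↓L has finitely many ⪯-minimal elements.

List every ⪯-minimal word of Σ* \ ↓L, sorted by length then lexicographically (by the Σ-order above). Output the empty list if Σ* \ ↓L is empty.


|Q|=36, |F|=29, |δ|=156 (3 ε).
min D↑ (30 st, q0=0, F={1}): 0:y→1,g→2,5→0,0→3,f→4 1:y→1,g→1,5→1,0→1,f→1 2:y→1,g→2,5→2,0→5,f→6 3:y→1,g→2,5→3,0→3,f→6 4:y→1,g→6,5→7,0→8,f→9 5:y→1,g→10,5→5,0→5,f→11 6:y→1,g→6,5→12,0→11,f→13 7:y→1,g→12,5→1,0→14,f→15 8:y→1,g→6,5→14,0→8,f→13 9:y→1,g→16,5→15,0→17,f→9 10:y→1,g→10,5→10,0→10,f→1 11:y→1,g→18,5→19,0→11,f→11 12:y→1,g→12,5→1,0→19,f→20 13:y→1,g→16,5→20,0→11,f→13 14:y→1,g→12,5→1,0→14,f→20 15:y→1,g→21,5→1,0→22,f→15 16:y→1,g→23,5→21,0→11,f→16 17:y→1,g→16,5→22,0→17,f→13 18:y→1,g→18,5→24,0→18,f→1 19:y→1,g→24,5→1,0→19,f→19 20:y→1,g→21,5→1,0→19,f→20 21:y→1,g→25,5→1,0→19,f→21 22:y→1,g→21,5→1,0→22,f→20 23:y→1,g→23,5→25,0→26,f→27 24:y→1,g→24,5→1,0→24,f→1 25:y→1,g→25,5→1,0→28,f→29 26:y→1,g→18,5→28,0→26,f→27 27:y→1,g→1,5→29,0→27,f→27 28:y→1,g→24,5→1,0→28,f→29 29:y→1,g→1,5→1,0→29,f→29 [Hopcroft].
'y': |S_i|=[32, 1] end={s27} rej; 1/1 del acc.
'f55': |S_i|=[32, 27, 15, 1] end={s27} rej; 3/3 del acc.
'g0gf': N↓-sim [32, 22, 11, 4, 1] end={s27} — reject; 4/4 single-dels accept.
'0f0gf': N↓-sim [32, 25, 17, 9, 3, 1] end={s27} rej; 5/5 deletions ∈↓L.
'ffggfg': N↓-sim [32, 27, 20, 14, 9, 3, 1] end={s27} rej; 6/6 deletions ∈↓L.
5 obstructions.

min(Σ*\↓L) = [y, f55, g0gf, 0f0gf, ffggfg].


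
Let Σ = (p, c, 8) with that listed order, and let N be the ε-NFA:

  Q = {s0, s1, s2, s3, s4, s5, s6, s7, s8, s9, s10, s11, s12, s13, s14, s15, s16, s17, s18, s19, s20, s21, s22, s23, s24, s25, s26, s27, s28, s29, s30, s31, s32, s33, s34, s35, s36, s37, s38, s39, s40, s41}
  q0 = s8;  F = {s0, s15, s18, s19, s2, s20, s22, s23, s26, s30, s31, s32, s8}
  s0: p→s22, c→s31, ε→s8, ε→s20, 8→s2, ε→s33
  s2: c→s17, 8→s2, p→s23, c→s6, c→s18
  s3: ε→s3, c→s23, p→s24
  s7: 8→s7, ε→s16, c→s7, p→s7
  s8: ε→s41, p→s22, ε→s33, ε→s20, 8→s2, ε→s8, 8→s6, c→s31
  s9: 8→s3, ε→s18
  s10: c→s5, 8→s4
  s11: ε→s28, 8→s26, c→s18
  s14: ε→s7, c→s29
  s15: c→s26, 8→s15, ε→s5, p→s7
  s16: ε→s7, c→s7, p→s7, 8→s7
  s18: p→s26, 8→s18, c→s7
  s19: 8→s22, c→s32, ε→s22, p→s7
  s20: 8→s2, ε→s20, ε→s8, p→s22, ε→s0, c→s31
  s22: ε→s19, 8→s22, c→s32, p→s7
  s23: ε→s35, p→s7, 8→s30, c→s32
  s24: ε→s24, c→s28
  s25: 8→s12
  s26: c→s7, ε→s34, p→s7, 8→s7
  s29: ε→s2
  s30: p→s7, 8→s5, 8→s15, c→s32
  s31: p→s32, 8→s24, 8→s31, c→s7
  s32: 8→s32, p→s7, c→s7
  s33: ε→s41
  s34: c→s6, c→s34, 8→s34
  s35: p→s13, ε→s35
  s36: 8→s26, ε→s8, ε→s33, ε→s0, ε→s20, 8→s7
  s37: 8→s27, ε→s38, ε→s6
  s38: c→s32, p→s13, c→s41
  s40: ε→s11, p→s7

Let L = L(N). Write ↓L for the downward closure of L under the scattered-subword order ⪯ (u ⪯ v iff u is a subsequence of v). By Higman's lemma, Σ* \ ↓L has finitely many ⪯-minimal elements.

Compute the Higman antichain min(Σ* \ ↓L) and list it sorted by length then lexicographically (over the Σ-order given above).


|Q|=42, |F|=13, |δ|=103 (32 ε).
min D↑ (11 st, q0=0, F={4}): 0:p→1,c→2,8→3 1:p→4,c→5,8→1 2:p→5,c→4,8→2 3:p→6,c→7,8→3 4:p→4,c→4,8→4 5:p→4,c→4,8→5 6:p→4,c→5,8→8 7:p→9,c→4,8→7 8:p→4,c→5,8→10 9:p→4,c→4,8→4 10:p→4,c→9,8→10 [Hopcroft].
'pp': |S_i|=[25, 14, 3] end={s13,s16,s7} ∉↓L; 2/2 deletions ∈↓L.
'cc': |S_i|=[25, 11, 5] end={s16,s28,s34,s6,s7} rej; 2/2 del acc.
'8cp8': run [25, 20, 9, 5, 4] end={s16,s34,s6,s7} rej; 4/4 del acc.
'8p88c8': run [25, 20, 12, 9, 8, 5, 4] end={s16,s34,s6,s7} — reject; 6/6 single-dels accept.
4 obstructions.

min(Σ*\↓L) = [pp, cc, 8cp8, 8p88c8].


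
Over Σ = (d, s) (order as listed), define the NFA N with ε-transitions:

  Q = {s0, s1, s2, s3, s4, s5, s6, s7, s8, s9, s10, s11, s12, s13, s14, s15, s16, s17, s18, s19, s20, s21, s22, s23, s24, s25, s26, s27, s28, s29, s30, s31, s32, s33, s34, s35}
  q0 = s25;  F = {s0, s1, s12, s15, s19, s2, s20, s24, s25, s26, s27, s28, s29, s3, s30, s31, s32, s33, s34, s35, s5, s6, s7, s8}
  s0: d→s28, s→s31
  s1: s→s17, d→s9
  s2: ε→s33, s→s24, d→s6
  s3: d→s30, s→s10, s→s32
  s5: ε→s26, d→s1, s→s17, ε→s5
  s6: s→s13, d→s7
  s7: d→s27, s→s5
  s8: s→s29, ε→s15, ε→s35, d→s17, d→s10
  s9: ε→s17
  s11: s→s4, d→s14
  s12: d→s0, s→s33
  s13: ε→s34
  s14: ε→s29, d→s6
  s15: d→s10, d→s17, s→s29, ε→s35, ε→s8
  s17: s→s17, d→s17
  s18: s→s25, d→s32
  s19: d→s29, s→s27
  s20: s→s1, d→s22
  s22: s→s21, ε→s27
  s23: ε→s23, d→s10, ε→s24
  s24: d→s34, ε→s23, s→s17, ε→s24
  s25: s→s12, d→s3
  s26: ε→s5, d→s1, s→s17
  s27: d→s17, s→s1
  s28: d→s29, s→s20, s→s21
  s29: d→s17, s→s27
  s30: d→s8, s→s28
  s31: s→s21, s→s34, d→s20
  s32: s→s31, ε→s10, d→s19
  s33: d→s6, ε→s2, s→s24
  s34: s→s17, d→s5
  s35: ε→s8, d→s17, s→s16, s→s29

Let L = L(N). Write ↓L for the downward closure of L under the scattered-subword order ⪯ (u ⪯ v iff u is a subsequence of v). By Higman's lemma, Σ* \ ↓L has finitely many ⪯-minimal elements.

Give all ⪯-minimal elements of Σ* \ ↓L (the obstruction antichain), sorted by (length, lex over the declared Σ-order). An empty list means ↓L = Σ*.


Antichain: [dddd, ssss, dsdsd, ddsssd, sddssd].

|Q|=36, |F|=24, |δ|=82 (19 ε).
min D↑ (21 st, q0=0, F={13}): 0:d→1,s→2 1:d→3,s→4 2:d→5,s→6 3:d→7,s→8 4:d→9,s→10 5:d→8,s→10 6:d→11,s→12 7:d→13,s→14 8:d→14,s→15 9:d→14,s→16 10:d→15,s→17 11:d→18,s→17 12:d→17,s→13 13:d→13,s→13 14:d→13,s→16 15:d→16,s→19 16:d→13,s→19 17:d→20,s→13 18:d→16,s→20 19:d→13,s→13 20:d→19,s→13.
'dddd': |S_i|=[32, 26, 19, 12, 3] end={s10,s17,s9} ∉↓L; 4/4 single-dels accept.
'ssss': N↓-sim [32, 26, 19, 11, 1] end={s17} — reject; 4/4 del acc.
'dsdsd': run [32, 26, 18, 11, 5, 2] end={s17,s9} — reject; 5/5 single-dels accept.
'ddsssd': |S_i|=[32, 26, 19, 12, 7, 4, 2] end={s17,s9} ∉↓L; 6/6 single-dels accept.
'sddssd': N↓-sim [32, 26, 19, 12, 9, 4, 2] end={s17,s9} ∉↓L; 6/6 single-dels accept.
5 words, ⪯-incomp.


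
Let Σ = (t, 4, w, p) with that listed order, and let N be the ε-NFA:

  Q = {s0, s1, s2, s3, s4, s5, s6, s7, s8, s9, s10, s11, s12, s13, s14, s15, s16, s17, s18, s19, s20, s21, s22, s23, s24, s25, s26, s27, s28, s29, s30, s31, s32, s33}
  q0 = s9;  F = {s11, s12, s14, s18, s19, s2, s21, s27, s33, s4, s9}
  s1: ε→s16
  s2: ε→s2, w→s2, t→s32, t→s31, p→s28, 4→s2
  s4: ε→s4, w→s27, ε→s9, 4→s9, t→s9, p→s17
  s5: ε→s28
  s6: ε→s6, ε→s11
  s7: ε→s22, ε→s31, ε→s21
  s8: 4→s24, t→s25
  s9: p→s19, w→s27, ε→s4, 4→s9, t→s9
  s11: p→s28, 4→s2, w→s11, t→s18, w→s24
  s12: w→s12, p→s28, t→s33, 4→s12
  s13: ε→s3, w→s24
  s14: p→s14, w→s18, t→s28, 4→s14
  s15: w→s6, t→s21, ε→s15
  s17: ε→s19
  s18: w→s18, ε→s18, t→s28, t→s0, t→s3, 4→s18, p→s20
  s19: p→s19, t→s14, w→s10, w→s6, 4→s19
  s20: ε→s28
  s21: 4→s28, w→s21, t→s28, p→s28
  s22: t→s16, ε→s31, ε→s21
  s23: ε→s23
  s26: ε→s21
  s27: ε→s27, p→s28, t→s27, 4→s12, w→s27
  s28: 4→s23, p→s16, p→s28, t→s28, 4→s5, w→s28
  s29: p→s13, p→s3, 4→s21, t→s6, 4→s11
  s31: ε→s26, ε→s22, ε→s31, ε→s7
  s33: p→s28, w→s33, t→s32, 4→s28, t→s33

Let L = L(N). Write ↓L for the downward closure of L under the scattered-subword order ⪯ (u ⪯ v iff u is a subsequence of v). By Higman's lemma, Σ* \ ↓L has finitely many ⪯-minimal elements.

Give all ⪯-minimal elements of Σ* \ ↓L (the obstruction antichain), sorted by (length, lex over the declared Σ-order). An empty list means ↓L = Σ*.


|Q|=34, |F|=11, |δ|=92 (25 ε).
min D↑ (11 st, q0=0, F={4}): 0:t→0,4→0,w→1,p→2 1:t→1,4→3,w→1,p→4 2:t→5,4→2,w→6,p→2 3:t→7,4→3,w→3,p→4 4:t→4,4→4,w→4,p→4 5:t→4,4→5,w→8,p→5 6:t→8,4→9,w→6,p→4 7:t→7,4→4,w→7,p→4 8:t→4,4→8,w→8,p→4 9:t→10,4→9,w→9,p→4 10:t→4,4→4,w→10,p→4.
'wp': N↓-sim [27, 22, 5] end={s16,s20,s23,s28,s5} ∉↓L; 2/2 single-dels accept.
'ptt': run [27, 22, 15, 6] end={s0,s16,s23,s28,s3,s5} — reject; 3/3 deletions ∈↓L.
'w4t4': |S_i|=[27, 22, 17, 13, 4] end={s16,s23,s28,s5} — reject; 4/4 deletions ∈↓L.
3 minimals (antichain).

Antichain: [wp, ptt, w4t4].


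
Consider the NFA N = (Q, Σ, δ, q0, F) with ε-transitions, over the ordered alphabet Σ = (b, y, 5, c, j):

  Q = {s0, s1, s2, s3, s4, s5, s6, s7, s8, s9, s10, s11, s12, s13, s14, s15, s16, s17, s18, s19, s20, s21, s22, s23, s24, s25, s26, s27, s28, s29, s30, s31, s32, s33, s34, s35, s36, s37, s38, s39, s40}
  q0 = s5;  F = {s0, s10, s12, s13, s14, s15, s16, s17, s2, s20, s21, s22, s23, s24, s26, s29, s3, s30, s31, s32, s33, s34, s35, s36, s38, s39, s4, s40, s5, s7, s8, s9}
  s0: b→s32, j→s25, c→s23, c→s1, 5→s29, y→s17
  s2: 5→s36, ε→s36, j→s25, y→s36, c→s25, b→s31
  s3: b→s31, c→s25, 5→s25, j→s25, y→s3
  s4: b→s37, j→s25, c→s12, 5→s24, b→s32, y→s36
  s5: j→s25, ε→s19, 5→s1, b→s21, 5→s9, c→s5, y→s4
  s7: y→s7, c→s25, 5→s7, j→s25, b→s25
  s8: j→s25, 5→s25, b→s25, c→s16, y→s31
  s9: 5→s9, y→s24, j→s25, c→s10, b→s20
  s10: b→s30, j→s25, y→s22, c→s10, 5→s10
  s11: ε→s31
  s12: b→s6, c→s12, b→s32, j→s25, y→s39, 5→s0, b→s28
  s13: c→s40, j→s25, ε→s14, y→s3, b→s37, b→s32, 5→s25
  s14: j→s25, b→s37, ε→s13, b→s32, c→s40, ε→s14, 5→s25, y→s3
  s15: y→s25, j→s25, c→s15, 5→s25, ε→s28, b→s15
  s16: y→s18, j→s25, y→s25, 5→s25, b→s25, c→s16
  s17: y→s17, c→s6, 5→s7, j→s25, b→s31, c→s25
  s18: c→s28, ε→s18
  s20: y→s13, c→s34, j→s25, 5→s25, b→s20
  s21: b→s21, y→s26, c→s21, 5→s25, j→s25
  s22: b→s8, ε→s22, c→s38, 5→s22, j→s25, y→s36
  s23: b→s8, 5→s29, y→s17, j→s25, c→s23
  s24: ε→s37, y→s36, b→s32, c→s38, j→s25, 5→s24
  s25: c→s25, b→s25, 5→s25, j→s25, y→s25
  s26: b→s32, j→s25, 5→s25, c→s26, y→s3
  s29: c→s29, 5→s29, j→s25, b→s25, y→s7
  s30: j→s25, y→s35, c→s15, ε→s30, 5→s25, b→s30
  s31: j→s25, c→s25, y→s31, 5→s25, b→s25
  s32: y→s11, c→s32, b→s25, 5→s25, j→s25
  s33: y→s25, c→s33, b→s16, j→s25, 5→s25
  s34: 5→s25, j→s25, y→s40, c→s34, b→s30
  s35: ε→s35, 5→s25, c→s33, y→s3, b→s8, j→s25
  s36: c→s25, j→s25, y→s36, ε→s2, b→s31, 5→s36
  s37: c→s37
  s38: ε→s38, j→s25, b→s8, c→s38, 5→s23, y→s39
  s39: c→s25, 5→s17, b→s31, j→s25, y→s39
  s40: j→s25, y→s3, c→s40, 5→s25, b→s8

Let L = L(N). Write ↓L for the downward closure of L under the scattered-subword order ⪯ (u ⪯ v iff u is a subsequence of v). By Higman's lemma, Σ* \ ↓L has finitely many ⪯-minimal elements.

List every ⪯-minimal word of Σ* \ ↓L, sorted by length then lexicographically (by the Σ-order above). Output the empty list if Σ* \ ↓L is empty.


|Q|=41, |F|=32, |δ|=190 (14 ε).
min D↑ (31 st, q0=0, F={4}): 0:b→1,y→2,5→3,c→0,j→4 1:b→1,y→5,5→4,c→1,j→4 2:b→6,y→7,5→8,c→9,j→4 3:b→10,y→8,5→3,c→11,j→4 4:b→4,y→4,5→4,c→4,j→4 5:b→6,y→12,5→4,c→5,j→4 6:b→4,y→13,5→4,c→6,j→4 7:b→13,y→7,5→7,c→4,j→4 8:b→6,y→7,5→8,c→14,j→4 9:b→6,y→15,5→16,c→9,j→4 10:b→10,y→17,5→4,c→18,j→4 11:b→19,y→20,5→11,c→11,j→4 12:b→13,y→12,5→4,c→4,j→4 13:b→4,y→13,5→4,c→4,j→4 14:b→21,y→15,5→22,c→14,j→4 15:b→13,y→15,5→23,c→4,j→4 16:b→6,y→23,5→24,c→22,j→4 17:b→6,y→12,5→4,c→25,j→4 18:b→19,y→25,5→4,c→18,j→4 19:b→19,y→26,5→4,c→27,j→4 20:b→21,y→7,5→20,c→14,j→4 21:b→4,y→13,5→4,c→28,j→4 22:b→21,y→23,5→24,c→22,j→4 23:b→13,y→23,5→29,c→4,j→4 24:b→4,y→29,5→24,c→24,j→4 25:b→21,y→12,5→4,c→25,j→4 26:b→21,y→12,5→4,c→30,j→4 27:b→27,y→4,5→4,c→27,j→4 28:b→4,y→4,5→4,c→28,j→4 29:b→4,y→29,5→29,c→4,j→4 30:b→28,y→4,5→4,c→30,j→4 [Hopcroft].
'j': |S_i|=[40, 1] end={s25} — reject; 1/1 deletions ∈↓L.
'b5': N↓-sim [40, 22, 1] end={s25} ∉↓L; 2/2 deletions ∈↓L.
'ybb': N↓-sim [40, 31, 10, 1] end={s25} rej; 3/3 deletions ∈↓L.
'yyc': run [40, 31, 12, 3] end={s25,s28,s6} ∉↓L; 3/3 single-dels accept.
'yc55b': run [40, 31, 23, 15, 3, 1] end={s25} ∉↓L; 5/5 single-dels accept.
'5cbcy': run [40, 34, 28, 11, 6, 3] end={s18,s25,s28} — reject; 5/5 single-dels accept.
6 words, ⪯-incomp.

Antichain: [j, b5, ybb, yyc, yc55b, 5cbcy].
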